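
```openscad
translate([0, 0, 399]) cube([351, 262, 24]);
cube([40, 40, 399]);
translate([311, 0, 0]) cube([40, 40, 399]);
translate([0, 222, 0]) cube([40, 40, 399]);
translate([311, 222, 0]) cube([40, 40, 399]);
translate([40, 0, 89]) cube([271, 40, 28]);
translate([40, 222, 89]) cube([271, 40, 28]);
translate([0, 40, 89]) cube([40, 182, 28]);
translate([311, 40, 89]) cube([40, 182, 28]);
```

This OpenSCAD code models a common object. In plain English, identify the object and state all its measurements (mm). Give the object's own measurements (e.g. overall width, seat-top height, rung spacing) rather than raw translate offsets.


A simple wooden stool: a rectangular seat 351 mm (x) by 262 mm (y), 24 mm thick, top face at z = 423 mm, on four square legs, each 40×40 mm in cross-section. The legs rest on z = 0, each flush with a corner of the seat. Four stretchers, 40 mm wide and 28 mm tall, connect adjacent legs with their undersides at z = 89 mm, each running between the inner faces of the legs it joins and aligned with the legs' outer faces on the other axis.


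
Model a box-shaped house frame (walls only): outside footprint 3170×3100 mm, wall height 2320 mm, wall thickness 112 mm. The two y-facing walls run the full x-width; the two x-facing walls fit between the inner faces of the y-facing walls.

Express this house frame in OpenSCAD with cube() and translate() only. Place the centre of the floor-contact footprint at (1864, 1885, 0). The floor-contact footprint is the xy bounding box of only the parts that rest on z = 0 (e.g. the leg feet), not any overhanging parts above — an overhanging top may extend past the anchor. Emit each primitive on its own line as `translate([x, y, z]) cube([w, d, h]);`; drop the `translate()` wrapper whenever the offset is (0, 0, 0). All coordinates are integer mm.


translate([279, 335, 0]) cube([3170, 112, 2320]);
translate([279, 3323, 0]) cube([3170, 112, 2320]);
translate([279, 447, 0]) cube([112, 2876, 2320]);
translate([3337, 447, 0]) cube([112, 2876, 2320]);


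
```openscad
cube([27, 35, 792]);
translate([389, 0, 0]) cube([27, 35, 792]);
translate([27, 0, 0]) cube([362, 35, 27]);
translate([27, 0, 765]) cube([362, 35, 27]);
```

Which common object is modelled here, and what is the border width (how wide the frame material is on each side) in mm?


A picture frame. The border width is 27 mm.

Four thin pieces enclosing a rectangular opening — a picture frame. The two full-height stiles are 792 mm tall; the top rail sits at z = 765 and is 27 mm tall, so the border above the opening is 792 − 765 = 27 mm, matching the stile x-width.


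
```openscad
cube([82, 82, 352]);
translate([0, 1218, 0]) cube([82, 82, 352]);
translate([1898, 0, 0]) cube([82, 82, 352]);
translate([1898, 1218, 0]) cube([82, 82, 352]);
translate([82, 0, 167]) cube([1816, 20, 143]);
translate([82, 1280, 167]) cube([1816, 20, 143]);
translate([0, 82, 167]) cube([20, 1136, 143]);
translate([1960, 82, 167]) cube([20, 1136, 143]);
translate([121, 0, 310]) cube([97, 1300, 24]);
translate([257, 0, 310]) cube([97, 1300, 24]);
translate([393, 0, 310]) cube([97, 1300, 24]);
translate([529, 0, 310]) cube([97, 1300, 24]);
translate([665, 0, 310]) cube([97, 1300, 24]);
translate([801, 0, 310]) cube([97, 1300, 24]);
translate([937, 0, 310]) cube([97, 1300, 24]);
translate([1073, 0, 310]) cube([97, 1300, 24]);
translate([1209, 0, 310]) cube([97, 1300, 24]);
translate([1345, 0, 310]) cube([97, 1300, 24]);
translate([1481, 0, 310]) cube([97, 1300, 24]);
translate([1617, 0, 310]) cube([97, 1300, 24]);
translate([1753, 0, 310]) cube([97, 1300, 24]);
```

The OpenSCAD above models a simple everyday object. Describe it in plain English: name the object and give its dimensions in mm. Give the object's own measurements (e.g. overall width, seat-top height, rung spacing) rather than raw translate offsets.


A bed frame 1980 mm long (x) by 1300 mm wide (y). Four 82×82 mm corner posts, 352 mm tall, at the corners of the footprint. Four rails of 20 mm thickness and 143 mm height run between adjacent posts with their undersides at z = 167 mm, their outer faces flush with the outside of the frame (the two x-running rails run between the posts' inner faces; the two y-running rails run between the posts' inner faces). 13 slats, each 97 mm wide (x) and 24 mm thick, lie across the top of the two x-running rails, running the full 1300 mm width of the frame in y; along x they sit between the end posts with a 39 mm gap after the −x posts and between neighbouring slats, leaving 48 mm before the +x posts.


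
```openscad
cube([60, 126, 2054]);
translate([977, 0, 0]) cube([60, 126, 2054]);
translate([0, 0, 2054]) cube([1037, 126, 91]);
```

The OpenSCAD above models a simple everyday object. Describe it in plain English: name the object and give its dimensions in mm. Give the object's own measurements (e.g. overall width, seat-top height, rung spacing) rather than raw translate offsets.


A door frame. The clear opening is 917 mm wide and 2054 mm high. Two 60 mm wide jambs, 126 mm deep, stand either side of the opening from the floor to the top of the opening. A 91 mm thick head sits across the top of both jambs, spanning the full outside width of the frame.


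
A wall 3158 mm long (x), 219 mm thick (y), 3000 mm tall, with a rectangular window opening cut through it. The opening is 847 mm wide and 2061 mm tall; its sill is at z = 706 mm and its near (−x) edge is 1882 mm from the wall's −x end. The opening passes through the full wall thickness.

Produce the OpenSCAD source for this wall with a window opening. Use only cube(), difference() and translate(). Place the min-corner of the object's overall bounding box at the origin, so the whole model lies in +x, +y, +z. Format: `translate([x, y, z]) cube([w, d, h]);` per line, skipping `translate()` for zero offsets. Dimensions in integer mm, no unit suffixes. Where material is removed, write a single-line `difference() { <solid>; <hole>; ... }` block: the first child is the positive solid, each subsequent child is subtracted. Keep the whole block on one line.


difference() { cube([3158, 219, 3000]); translate([1882, 0, 706]) cube([847, 219, 2061]); }


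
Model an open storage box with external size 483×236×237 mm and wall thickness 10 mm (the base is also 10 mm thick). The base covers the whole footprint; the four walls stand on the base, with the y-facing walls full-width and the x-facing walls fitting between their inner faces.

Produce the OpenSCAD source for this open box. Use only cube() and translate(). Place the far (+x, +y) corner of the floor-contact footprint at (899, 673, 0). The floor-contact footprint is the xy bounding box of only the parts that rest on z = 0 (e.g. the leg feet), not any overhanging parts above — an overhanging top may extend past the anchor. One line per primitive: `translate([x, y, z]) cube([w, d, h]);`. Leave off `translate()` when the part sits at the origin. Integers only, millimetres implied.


translate([416, 437, 0]) cube([483, 236, 10]);
translate([416, 437, 10]) cube([483, 10, 227]);
translate([416, 663, 10]) cube([483, 10, 227]);
translate([416, 447, 10]) cube([10, 216, 227]);
translate([889, 447, 10]) cube([10, 216, 227]);


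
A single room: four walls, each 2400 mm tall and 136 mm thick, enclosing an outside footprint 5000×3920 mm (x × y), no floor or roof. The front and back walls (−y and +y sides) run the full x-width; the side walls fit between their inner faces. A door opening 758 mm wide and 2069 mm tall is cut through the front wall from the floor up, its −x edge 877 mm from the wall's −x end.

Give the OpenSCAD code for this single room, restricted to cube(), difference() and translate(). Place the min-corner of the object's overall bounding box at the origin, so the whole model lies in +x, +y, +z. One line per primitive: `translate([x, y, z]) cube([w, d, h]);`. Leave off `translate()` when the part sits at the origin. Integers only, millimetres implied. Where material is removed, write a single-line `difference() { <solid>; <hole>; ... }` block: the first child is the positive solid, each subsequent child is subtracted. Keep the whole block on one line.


difference() { cube([5000, 136, 2400]); translate([877, 0, 0]) cube([758, 136, 2069]); }
translate([0, 3784, 0]) cube([5000, 136, 2400]);
translate([0, 136, 0]) cube([136, 3648, 2400]);
translate([4864, 136, 0]) cube([136, 3648, 2400]);


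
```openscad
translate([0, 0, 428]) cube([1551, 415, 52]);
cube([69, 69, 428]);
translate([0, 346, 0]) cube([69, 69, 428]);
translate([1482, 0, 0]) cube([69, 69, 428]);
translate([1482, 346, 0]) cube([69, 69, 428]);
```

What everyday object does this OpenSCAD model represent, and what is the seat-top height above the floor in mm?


A bench. The seat-top height is 480 mm.

A long slab on four corner posts — a bench. The slab sits at z = 428 with thickness 52, so the top is 428 + 52 = 480 mm.


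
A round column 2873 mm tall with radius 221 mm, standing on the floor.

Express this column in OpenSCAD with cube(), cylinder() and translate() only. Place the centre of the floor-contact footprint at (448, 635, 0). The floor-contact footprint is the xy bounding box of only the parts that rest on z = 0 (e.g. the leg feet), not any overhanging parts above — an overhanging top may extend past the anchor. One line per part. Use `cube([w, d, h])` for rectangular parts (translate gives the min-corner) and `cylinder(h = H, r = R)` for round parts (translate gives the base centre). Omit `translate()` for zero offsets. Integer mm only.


translate([448, 635, 0]) cylinder(h = 2873, r = 221);


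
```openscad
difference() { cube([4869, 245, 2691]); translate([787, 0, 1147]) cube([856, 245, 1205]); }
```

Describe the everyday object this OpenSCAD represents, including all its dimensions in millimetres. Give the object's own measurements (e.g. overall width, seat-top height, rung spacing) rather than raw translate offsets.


A wall 4869 mm long (x), 245 mm thick (y), 2691 mm tall, with a rectangular window opening cut through it. The opening is 856 mm wide and 1205 mm tall; its sill is at z = 1147 mm and its near (−x) edge is 787 mm from the wall's −x end. The opening passes through the full wall thickness.


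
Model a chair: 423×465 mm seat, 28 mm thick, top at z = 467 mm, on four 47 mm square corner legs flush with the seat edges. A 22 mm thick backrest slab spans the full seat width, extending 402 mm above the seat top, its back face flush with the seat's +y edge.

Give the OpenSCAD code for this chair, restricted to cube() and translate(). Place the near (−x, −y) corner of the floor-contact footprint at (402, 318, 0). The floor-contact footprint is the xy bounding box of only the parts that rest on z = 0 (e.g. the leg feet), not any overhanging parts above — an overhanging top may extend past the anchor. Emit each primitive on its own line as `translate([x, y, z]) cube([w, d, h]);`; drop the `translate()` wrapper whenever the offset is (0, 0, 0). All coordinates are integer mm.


translate([402, 318, 439]) cube([423, 465, 28]);
translate([402, 318, 0]) cube([47, 47, 439]);
translate([778, 318, 0]) cube([47, 47, 439]);
translate([402, 736, 0]) cube([47, 47, 439]);
translate([778, 736, 0]) cube([47, 47, 439]);
translate([402, 761, 467]) cube([423, 22, 402]);


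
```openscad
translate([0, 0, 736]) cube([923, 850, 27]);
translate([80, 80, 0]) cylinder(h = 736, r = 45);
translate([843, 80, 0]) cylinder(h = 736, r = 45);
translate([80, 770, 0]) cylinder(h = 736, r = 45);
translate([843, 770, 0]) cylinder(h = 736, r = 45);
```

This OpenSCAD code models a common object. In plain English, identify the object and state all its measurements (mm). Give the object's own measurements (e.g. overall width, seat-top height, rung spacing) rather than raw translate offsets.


A table: top 923 mm (x) × 850 mm (y), 27 mm thick, upper face at z = 763 mm, on four round legs of 90 mm diameter, each leg's bounding box inset 35 mm from the nearest pair of top edges from z = 0 to the bottom of the top.


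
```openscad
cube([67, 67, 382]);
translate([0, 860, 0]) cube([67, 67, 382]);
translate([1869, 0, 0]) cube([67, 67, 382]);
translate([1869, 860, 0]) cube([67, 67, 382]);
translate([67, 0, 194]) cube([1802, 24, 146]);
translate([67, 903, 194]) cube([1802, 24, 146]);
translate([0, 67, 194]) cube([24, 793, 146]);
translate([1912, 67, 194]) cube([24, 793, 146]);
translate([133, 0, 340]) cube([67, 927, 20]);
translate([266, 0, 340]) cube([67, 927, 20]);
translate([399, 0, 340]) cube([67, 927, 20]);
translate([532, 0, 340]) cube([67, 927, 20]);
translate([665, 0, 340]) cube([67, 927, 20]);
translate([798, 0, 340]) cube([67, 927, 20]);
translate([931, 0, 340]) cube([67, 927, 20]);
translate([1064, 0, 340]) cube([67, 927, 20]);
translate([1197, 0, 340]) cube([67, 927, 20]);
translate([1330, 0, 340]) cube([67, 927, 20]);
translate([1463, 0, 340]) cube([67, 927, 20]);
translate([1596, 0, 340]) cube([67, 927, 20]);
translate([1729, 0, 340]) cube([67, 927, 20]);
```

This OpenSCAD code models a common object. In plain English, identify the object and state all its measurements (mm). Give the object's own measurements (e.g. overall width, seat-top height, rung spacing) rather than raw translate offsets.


A bed frame 1936 mm long (x) by 927 mm wide (y). Four 67×67 mm corner posts, 382 mm tall, at the corners of the footprint. Four rails of 24 mm thickness and 146 mm height run between adjacent posts with their undersides at z = 194 mm, their outer faces flush with the outside of the frame (the two x-running rails run between the posts' inner faces; the two y-running rails run between the posts' inner faces). 13 slats, each 67 mm wide (x) and 20 mm thick, lie across the top of the two x-running rails, running the full 927 mm width of the frame in y; along x they sit between the end posts with a 66 mm gap after the −x posts and between neighbouring slats, leaving 73 mm before the +x posts.


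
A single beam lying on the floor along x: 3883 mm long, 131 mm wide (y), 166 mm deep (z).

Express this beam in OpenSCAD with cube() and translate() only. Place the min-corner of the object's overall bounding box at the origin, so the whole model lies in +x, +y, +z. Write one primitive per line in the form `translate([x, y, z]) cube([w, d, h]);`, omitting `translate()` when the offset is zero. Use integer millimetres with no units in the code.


cube([3883, 131, 166]);


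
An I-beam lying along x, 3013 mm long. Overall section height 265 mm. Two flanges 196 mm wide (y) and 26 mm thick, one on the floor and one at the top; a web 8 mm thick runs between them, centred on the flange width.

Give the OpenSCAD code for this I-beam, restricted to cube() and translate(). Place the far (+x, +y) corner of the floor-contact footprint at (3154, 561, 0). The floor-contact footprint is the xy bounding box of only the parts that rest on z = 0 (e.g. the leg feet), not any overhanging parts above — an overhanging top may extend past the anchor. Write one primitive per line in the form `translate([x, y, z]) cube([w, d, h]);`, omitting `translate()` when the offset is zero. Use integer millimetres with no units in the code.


translate([141, 365, 0]) cube([3013, 196, 26]);
translate([141, 459, 26]) cube([3013, 8, 213]);
translate([141, 365, 239]) cube([3013, 196, 26]);


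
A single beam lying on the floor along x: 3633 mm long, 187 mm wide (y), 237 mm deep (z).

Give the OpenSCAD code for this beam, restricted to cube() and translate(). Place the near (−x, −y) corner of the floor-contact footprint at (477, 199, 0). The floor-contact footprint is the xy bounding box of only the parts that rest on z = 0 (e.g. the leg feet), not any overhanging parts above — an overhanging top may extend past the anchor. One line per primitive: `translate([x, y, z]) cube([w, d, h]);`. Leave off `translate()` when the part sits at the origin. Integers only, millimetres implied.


translate([477, 199, 0]) cube([3633, 187, 237]);


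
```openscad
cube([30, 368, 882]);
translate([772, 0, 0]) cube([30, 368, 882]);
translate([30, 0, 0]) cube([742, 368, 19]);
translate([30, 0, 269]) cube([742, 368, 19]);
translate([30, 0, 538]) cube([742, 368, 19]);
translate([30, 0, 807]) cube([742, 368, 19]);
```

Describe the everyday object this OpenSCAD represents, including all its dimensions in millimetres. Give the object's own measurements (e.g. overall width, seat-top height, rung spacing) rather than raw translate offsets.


An open bookshelf. Two side panels, each 30 mm thick, 368 mm deep and 882 mm tall, stand 802 mm apart (outside-to-outside). Between them sit 4 shelves, each 19 mm thick and 368 mm deep, spanning the full gap between the sides. The bottom shelf rests on the floor (its underside at z = 0) and the clear gap between one shelf's top and the next shelf's underside is 250 mm.


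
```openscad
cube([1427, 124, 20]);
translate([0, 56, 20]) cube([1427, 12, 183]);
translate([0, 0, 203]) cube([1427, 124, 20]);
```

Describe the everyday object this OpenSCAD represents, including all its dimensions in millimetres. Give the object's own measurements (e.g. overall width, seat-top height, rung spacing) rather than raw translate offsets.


An I-beam lying along x, 1427 mm long. Overall section height 223 mm. Two flanges 124 mm wide (y) and 20 mm thick, one on the floor and one at the top; a web 12 mm thick runs between them, centred on the flange width.


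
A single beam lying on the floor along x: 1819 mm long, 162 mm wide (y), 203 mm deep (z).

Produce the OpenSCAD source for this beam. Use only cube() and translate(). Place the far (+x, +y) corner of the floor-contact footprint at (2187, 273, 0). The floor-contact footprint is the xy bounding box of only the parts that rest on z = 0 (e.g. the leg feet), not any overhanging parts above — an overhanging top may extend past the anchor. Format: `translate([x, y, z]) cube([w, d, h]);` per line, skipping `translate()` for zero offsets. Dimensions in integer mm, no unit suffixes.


translate([368, 111, 0]) cube([1819, 162, 203]);


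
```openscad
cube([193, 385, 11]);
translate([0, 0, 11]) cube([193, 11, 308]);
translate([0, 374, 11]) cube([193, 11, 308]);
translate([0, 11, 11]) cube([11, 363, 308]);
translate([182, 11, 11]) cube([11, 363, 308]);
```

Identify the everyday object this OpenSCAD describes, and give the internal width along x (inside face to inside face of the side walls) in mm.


An open box. The internal width is 171 mm.

A 193×385 base slab with four walls standing on it — an open box. The base is 193 mm wide and the walls are 11 mm thick, so the internal width is 193 − 2 × 11 = 171 mm.


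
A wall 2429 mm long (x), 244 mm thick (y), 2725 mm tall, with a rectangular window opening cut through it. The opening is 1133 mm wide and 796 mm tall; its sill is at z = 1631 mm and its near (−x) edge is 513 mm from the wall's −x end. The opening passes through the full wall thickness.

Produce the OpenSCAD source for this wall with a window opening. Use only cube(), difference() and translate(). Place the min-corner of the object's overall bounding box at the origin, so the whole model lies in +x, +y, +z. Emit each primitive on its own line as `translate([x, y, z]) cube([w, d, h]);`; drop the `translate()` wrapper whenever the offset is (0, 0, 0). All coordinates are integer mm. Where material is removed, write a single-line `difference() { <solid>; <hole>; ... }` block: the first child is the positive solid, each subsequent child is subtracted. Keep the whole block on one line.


difference() { cube([2429, 244, 2725]); translate([513, 0, 1631]) cube([1133, 244, 796]); }


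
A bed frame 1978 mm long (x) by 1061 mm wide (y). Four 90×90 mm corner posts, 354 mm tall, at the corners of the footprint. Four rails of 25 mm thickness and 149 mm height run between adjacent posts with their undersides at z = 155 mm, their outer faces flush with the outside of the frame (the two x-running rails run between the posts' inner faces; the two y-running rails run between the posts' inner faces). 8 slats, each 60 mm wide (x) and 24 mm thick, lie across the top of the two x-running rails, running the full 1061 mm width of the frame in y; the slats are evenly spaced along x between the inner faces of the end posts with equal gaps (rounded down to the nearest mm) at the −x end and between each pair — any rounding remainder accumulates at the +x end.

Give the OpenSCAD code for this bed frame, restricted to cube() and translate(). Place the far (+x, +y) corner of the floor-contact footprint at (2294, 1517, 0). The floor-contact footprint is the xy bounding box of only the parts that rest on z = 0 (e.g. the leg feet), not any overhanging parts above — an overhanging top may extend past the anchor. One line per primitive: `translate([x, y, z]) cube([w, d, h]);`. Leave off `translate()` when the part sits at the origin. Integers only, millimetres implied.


translate([316, 456, 0]) cube([90, 90, 354]);
translate([316, 1427, 0]) cube([90, 90, 354]);
translate([2204, 456, 0]) cube([90, 90, 354]);
translate([2204, 1427, 0]) cube([90, 90, 354]);
translate([406, 456, 155]) cube([1798, 25, 149]);
translate([406, 1492, 155]) cube([1798, 25, 149]);
translate([316, 546, 155]) cube([25, 881, 149]);
translate([2269, 546, 155]) cube([25, 881, 149]);
translate([552, 456, 304]) cube([60, 1061, 24]);
translate([758, 456, 304]) cube([60, 1061, 24]);
translate([964, 456, 304]) cube([60, 1061, 24]);
translate([1170, 456, 304]) cube([60, 1061, 24]);
translate([1376, 456, 304]) cube([60, 1061, 24]);
translate([1582, 456, 304]) cube([60, 1061, 24]);
translate([1788, 456, 304]) cube([60, 1061, 24]);
translate([1994, 456, 304]) cube([60, 1061, 24]);


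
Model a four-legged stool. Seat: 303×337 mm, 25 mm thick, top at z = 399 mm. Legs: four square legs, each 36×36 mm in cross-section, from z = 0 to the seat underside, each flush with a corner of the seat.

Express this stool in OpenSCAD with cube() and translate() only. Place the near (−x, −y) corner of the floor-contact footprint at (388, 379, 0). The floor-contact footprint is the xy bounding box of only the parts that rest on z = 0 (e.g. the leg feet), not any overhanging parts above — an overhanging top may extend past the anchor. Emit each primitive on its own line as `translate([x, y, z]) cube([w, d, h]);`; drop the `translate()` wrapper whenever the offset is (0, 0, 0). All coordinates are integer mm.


translate([388, 379, 374]) cube([303, 337, 25]);
translate([388, 379, 0]) cube([36, 36, 374]);
translate([655, 379, 0]) cube([36, 36, 374]);
translate([388, 680, 0]) cube([36, 36, 374]);
translate([655, 680, 0]) cube([36, 36, 374]);


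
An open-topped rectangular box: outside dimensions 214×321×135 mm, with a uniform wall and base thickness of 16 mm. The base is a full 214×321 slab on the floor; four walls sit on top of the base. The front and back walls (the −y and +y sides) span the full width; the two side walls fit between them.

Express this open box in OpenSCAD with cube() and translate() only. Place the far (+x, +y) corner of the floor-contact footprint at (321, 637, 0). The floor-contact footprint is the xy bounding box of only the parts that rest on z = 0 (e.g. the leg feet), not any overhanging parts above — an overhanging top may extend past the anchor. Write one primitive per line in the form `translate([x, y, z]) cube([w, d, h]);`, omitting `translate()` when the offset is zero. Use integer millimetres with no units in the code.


translate([107, 316, 0]) cube([214, 321, 16]);
translate([107, 316, 16]) cube([214, 16, 119]);
translate([107, 621, 16]) cube([214, 16, 119]);
translate([107, 332, 16]) cube([16, 289, 119]);
translate([305, 332, 16]) cube([16, 289, 119]);


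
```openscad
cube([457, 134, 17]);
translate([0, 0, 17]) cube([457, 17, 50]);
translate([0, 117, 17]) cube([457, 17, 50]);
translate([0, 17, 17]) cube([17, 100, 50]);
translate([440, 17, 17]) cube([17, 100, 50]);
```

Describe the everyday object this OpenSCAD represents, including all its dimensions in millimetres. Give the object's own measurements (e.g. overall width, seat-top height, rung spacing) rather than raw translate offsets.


An open-topped rectangular box: outside dimensions 457×134×67 mm, with a uniform wall and base thickness of 17 mm. The base is a full 457×134 slab on the floor; four walls sit on top of the base. The front and back walls (the −y and +y sides) span the full width; the two side walls fit between them.


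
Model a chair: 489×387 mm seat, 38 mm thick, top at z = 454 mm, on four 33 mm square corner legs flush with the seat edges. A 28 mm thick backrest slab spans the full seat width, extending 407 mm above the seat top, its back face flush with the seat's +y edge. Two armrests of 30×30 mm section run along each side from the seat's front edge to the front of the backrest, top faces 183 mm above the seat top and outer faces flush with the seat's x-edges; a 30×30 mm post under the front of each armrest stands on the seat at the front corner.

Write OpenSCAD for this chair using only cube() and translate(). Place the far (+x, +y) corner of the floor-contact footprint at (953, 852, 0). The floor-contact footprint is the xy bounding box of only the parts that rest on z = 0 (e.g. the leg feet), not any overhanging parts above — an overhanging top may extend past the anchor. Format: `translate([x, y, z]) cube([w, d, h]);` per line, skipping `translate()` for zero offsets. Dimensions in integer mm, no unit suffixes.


translate([464, 465, 416]) cube([489, 387, 38]);
translate([464, 465, 0]) cube([33, 33, 416]);
translate([920, 465, 0]) cube([33, 33, 416]);
translate([464, 819, 0]) cube([33, 33, 416]);
translate([920, 819, 0]) cube([33, 33, 416]);
translate([464, 824, 454]) cube([489, 28, 407]);
translate([464, 465, 607]) cube([30, 359, 30]);
translate([923, 465, 607]) cube([30, 359, 30]);
translate([464, 465, 454]) cube([30, 30, 153]);
translate([923, 465, 454]) cube([30, 30, 153]);


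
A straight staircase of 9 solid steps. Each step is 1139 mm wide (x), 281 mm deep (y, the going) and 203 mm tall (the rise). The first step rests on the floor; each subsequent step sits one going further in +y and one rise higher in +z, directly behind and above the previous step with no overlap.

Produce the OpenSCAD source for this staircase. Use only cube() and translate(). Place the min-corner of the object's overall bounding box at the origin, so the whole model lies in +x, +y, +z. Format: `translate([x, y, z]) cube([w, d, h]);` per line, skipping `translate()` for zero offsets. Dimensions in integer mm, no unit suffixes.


cube([1139, 281, 203]);
translate([0, 281, 203]) cube([1139, 281, 203]);
translate([0, 562, 406]) cube([1139, 281, 203]);
translate([0, 843, 609]) cube([1139, 281, 203]);
translate([0, 1124, 812]) cube([1139, 281, 203]);
translate([0, 1405, 1015]) cube([1139, 281, 203]);
translate([0, 1686, 1218]) cube([1139, 281, 203]);
translate([0, 1967, 1421]) cube([1139, 281, 203]);
translate([0, 2248, 1624]) cube([1139, 281, 203]);


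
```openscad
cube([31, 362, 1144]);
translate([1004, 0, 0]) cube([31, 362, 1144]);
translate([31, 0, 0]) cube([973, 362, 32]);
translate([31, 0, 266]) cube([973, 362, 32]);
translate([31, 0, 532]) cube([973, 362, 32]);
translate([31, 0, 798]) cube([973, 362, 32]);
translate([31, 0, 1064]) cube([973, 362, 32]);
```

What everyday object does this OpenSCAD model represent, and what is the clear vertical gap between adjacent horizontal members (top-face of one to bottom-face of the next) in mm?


A bookshelf. The clear shelf gap is 234 mm.

Two tall side panels with 5 horizontal boards between them — a bookshelf. The first two shelf undersides are at z = 0 and z = 266; with shelf thickness 32, the clear gap is 266 − 0 − 32 = 234 mm.


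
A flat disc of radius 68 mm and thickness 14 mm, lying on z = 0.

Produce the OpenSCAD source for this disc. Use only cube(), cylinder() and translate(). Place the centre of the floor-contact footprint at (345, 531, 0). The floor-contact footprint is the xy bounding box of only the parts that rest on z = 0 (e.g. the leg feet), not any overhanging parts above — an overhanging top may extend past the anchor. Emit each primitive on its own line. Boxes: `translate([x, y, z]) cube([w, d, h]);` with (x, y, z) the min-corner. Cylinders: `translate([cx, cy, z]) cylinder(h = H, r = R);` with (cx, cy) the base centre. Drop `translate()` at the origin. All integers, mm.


translate([345, 531, 0]) cylinder(h = 14, r = 68);


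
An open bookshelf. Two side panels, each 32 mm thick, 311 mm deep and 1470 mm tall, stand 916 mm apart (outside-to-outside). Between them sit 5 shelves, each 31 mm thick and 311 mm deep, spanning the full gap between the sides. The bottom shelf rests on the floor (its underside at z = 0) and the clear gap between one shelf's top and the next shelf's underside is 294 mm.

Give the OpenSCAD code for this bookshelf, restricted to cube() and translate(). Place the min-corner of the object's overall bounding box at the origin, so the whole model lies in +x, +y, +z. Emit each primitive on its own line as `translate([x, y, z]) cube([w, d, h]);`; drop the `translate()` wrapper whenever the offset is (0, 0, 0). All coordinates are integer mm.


cube([32, 311, 1470]);
translate([884, 0, 0]) cube([32, 311, 1470]);
translate([32, 0, 0]) cube([852, 311, 31]);
translate([32, 0, 325]) cube([852, 311, 31]);
translate([32, 0, 650]) cube([852, 311, 31]);
translate([32, 0, 975]) cube([852, 311, 31]);
translate([32, 0, 1300]) cube([852, 311, 31]);


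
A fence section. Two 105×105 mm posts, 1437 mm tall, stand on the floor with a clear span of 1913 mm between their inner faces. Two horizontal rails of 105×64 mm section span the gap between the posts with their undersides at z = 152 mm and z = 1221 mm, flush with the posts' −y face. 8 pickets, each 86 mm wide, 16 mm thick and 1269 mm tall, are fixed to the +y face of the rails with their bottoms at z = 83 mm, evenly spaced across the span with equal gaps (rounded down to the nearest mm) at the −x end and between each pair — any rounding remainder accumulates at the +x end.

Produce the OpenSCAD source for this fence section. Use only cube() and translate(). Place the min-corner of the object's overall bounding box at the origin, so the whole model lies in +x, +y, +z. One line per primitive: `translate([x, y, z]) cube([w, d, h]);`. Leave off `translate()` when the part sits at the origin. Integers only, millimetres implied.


cube([105, 105, 1437]);
translate([2018, 0, 0]) cube([105, 105, 1437]);
translate([105, 0, 152]) cube([1913, 105, 64]);
translate([105, 0, 1221]) cube([1913, 105, 64]);
translate([241, 105, 83]) cube([86, 16, 1269]);
translate([463, 105, 83]) cube([86, 16, 1269]);
translate([685, 105, 83]) cube([86, 16, 1269]);
translate([907, 105, 83]) cube([86, 16, 1269]);
translate([1129, 105, 83]) cube([86, 16, 1269]);
translate([1351, 105, 83]) cube([86, 16, 1269]);
translate([1573, 105, 83]) cube([86, 16, 1269]);
translate([1795, 105, 83]) cube([86, 16, 1269]);


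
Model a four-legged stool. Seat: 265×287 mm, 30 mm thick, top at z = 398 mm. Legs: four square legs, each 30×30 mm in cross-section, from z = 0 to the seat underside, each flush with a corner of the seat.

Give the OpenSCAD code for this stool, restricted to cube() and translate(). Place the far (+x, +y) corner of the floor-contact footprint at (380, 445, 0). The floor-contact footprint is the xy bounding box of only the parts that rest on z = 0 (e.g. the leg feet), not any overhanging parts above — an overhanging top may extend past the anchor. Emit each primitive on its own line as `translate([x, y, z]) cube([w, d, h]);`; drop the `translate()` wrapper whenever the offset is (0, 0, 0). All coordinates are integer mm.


translate([115, 158, 368]) cube([265, 287, 30]);
translate([115, 158, 0]) cube([30, 30, 368]);
translate([350, 158, 0]) cube([30, 30, 368]);
translate([115, 415, 0]) cube([30, 30, 368]);
translate([350, 415, 0]) cube([30, 30, 368]);


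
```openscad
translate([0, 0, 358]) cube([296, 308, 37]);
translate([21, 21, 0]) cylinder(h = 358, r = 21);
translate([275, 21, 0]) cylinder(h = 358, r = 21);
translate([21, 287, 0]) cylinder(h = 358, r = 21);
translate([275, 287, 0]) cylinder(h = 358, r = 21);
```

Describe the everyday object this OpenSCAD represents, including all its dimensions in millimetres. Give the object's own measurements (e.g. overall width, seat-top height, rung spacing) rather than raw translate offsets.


A simple wooden stool: a rectangular seat 296 mm (x) by 308 mm (y), 37 mm thick, top face at z = 395 mm, on four round legs, each 42 mm in diameter. The legs rest on z = 0, each leg's axis is inset half a diameter from the nearest pair of seat edges (so the leg's bounding box is flush with the corner).


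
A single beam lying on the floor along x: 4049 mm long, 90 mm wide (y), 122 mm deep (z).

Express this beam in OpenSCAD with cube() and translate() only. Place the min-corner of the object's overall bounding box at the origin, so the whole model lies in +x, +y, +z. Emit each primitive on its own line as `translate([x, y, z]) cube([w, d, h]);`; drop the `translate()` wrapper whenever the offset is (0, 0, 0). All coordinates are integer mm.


cube([4049, 90, 122]);


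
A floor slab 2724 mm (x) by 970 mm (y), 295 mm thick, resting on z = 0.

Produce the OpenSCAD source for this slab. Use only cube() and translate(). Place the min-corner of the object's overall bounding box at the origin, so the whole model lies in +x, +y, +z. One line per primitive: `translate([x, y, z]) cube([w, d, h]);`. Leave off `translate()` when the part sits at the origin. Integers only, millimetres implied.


cube([2724, 970, 295]);


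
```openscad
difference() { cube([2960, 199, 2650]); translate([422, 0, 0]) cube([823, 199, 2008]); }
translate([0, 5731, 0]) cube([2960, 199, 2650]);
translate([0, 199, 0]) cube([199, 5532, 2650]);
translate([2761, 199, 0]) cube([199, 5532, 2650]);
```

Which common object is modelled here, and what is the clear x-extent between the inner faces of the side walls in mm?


A single room. The interior width is 2562 mm.

Four walls enclosing a rectangle with a door in the front wall — a room. Outside width 2960 minus two 199 mm walls gives 2562 mm.


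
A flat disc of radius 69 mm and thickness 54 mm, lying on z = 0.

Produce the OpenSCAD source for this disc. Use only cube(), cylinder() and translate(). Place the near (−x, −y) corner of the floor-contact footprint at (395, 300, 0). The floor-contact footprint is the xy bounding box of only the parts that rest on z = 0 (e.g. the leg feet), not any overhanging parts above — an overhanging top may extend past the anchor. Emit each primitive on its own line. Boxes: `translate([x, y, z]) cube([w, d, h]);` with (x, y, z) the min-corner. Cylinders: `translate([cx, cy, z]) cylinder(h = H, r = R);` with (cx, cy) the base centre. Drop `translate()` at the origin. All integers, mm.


translate([464, 369, 0]) cylinder(h = 54, r = 69);


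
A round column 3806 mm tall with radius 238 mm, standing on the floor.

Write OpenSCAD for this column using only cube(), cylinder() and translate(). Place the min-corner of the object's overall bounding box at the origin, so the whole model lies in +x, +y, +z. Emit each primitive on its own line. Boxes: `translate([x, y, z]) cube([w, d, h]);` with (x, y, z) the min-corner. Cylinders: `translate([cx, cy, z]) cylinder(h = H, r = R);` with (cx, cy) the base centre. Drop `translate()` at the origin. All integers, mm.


translate([238, 238, 0]) cylinder(h = 3806, r = 238);


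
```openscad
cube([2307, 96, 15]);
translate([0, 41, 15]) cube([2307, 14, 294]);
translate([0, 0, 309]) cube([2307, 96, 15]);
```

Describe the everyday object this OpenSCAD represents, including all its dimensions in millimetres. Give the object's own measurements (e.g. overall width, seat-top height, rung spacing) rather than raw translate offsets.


An I-beam lying along x, 2307 mm long. Overall section height 324 mm. Two flanges 96 mm wide (y) and 15 mm thick, one on the floor and one at the top; a web 14 mm thick runs between them, centred on the flange width.


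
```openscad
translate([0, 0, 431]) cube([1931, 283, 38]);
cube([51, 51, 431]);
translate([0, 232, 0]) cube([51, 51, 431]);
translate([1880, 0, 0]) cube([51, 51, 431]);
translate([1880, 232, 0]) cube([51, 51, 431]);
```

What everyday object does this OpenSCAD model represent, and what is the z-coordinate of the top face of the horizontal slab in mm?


A bench. The seat-top height is 469 mm.

A long slab on four corner posts — a bench. The slab sits at z = 431 with thickness 38, so the top is 431 + 38 = 469 mm.


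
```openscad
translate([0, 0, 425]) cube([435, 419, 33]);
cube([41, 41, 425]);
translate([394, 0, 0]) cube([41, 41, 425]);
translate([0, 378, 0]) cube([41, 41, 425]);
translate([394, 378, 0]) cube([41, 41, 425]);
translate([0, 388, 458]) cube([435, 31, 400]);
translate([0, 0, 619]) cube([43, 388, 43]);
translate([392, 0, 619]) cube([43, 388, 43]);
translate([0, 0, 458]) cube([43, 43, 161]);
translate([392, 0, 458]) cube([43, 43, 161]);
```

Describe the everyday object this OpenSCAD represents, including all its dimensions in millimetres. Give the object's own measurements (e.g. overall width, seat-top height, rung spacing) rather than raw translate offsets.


A chair. The seat is a 435×419×33 mm slab with its top at z = 458 mm, on four 41×41 mm corner legs (flush with the seat edges, standing on z = 0). A flat backrest 31 mm thick, 400 mm tall, spans the full seat width and rises from the seat top along its +y edge, rear face flush with the rear of the seat. Two armrests of 43×43 mm section run along each side from the seat's front edge to the front of the backrest, top faces 204 mm above the seat top and outer faces flush with the seat's x-edges; a 43×43 mm post under the front of each armrest stands on the seat at the front corner.


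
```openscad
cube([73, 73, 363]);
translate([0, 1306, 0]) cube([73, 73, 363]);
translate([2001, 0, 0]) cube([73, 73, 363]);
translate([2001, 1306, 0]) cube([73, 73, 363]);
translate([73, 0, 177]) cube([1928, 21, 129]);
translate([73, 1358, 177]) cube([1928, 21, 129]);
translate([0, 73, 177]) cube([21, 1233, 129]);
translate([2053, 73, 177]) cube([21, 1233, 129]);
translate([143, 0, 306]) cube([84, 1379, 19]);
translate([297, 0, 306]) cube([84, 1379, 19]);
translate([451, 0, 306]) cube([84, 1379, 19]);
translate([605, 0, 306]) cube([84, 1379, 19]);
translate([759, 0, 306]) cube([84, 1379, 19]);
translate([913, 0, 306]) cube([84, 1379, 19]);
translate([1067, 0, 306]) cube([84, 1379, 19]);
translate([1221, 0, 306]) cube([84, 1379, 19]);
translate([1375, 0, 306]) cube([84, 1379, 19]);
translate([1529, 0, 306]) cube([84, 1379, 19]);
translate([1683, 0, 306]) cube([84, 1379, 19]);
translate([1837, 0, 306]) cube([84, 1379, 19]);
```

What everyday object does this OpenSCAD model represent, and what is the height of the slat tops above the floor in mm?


A bed frame. The slat-top height is 325 mm.

Four posts, four rails, and a row of slats — a bed frame. Slats sit on the rails at z = 177 + 129 = 306; with slat thickness 19, the top is 325 mm.


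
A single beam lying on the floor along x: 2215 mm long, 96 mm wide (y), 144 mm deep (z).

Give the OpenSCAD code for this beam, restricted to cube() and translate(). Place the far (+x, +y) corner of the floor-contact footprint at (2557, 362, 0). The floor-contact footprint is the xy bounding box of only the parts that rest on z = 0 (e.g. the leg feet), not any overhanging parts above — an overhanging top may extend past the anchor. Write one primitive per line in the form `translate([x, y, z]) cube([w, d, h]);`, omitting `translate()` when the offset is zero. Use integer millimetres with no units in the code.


translate([342, 266, 0]) cube([2215, 96, 144]);


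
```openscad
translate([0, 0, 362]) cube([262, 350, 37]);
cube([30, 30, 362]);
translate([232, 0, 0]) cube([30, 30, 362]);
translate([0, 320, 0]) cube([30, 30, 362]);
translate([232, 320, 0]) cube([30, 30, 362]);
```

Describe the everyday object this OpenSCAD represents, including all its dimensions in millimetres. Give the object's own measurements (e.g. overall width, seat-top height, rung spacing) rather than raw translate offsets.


A simple wooden stool: a rectangular seat 262 mm (x) by 350 mm (y), 37 mm thick, top face at z = 399 mm, on four square legs, each 30×30 mm in cross-section. The legs rest on z = 0, each flush with a corner of the seat.
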